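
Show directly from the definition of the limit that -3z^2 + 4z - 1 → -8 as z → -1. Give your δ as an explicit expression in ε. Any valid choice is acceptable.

Let ε > 0 be given. We want δ > 0 such that 0 < |z + 1| < δ implies |(-3z^2 + 4z - 1) + 8| < ε.
(-3z^2 + 4z - 1) + 8 = -3z^2 + 4z + 7 = (z + 1)(-3z + 7).
So |(-3z^2 + 4z - 1) + 8| = |z + 1|·|-3z + 7|.
Require δ ≤ 1. Then |z + 1| < 1 gives |z| < 2, and by the triangle inequality |-3z + 7| ≤ 3·2 + 7 = 13.
Hence |(-3z^2 + 4z - 1) + 8| ≤ 13|z + 1| < ε provided |z + 1| < ε/13.
Choosing δ = min(1, ε/13) ensures both conditions, hence |(-3z^2 + 4z - 1) + 8| < ε.

δ = min(1, ε/13)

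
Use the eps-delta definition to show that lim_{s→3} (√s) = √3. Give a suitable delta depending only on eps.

Let eps > 0. We want delta > 0 such that 0 < |s − 3| < delta implies |√s − √3| < eps.
Rationalise: √s − √3 = (s − 3)/(√s + √3), so |√s − √3| = |s − 3|/(√s + √3).
Restrict delta ≤ 3 so that |s − 3| < 3 forces s > 0, and then √s + √3 > √3.
Hence |√s − √3| < |s − 3|/√3, which is < eps once |s − 3| < √3·eps.
Take delta = min(3, √3·eps). If 0 < |s − 3| < delta then s > 0 and |√s − √3| < |s − 3|/√3 < eps.

delta = min(3, √3·eps)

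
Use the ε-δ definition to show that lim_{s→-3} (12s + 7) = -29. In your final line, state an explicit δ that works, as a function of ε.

δ = ε/12

Let ε > 0. We need δ > 0 so that 0 < |s + 3| < δ implies |(12s + 7) + 29| < ε.
|(12s + 7) + 29| = |12s + 36| = 12|s + 3|.
Thus it suffices that |s + 3| < ε/12.
Take δ = ε/12. If 0 < |s + 3| < δ then |(12s + 7) + 29| = 12|s + 3| < 12·(ε/12) = ε.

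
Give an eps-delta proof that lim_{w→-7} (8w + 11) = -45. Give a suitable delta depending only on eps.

Let eps > 0 be given. We need delta > 0 so that 0 < |w + 7| < delta implies |(8w + 11) + 45| < eps.
|(8w + 11) + 45| = |8w + 56| = 8|w + 7|.
So 8|w + 7| < eps exactly when |w + 7| < eps/8.
Take delta = eps/8. If 0 < |w + 7| < delta then |(8w + 11) + 45| = 8|w + 7| < 8·(eps/8) = eps.

delta = eps/8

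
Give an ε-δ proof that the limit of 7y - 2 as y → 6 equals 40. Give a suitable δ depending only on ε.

Suppose ε > 0. We need δ > 0 so that 0 < |y − 6| < δ implies |(7y - 2) − 40| < ε.
Since (7y - 2) − 40 = 7(y − 6), we have |(7y - 2) − 40| = 7|y − 6|.
Thus it suffices that |y − 6| < ε/7.
Choosing δ = ε/7 gives |(7y - 2) − 40| = 7|y − 6| < ε whenever |y − 6| < δ.

δ = ε/7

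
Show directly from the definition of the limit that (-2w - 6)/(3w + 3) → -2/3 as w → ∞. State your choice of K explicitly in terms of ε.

Let ε > 0. We seek K > 0 such that w > K implies |(-2w - 6)/(3w + 3) + 2/3| < ε.
(-2w - 6)/(3w + 3) + 2/3 = (3(-2w - 6) − (-2)(3w + 3)) / (3(3w + 3)) = -12/(3(3w + 3)).
For w > 0 we have 3w + 3 > 3w, so |(-2w - 6)/(3w + 3) + 2/3| = 12/(3(3w + 3)) < 12/(3·3w) = (4/3)/w.
Thus |(-2w - 6)/(3w + 3) + 2/3| < ε whenever w > (4/3)/ε.
Take K = (4/3)/ε. If w > K then |(-2w - 6)/(3w + 3) + 2/3| < (4/3)/w < ε.

K = (4/3)/ε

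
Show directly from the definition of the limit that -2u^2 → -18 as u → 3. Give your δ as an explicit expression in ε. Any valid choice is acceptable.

Suppose ε > 0. We want δ > 0 such that 0 < |u − 3| < δ implies |(-2u^2) + 18| < ε.
(-2u^2) + 18 = -2u^2 + 18 = (u − 3)(-2u - 6).
So |(-2u^2) + 18| = |u − 3|·|-2u - 6|.
Require δ ≤ 1. Then |u − 3| < 1 gives |u| < 4, and by the triangle inequality |-2u - 6| ≤ 2·4 + 6 = 14.
Hence |(-2u^2) + 18| ≤ 14|u − 3| < ε provided |u − 3| < ε/14.
Take δ = min(1, ε/14). Then 0 < |u − 3| < δ gives both |u − 3| < 1 and |u − 3| < ε/14, so |(-2u^2) + 18| < ε.

δ = min(1, ε/14)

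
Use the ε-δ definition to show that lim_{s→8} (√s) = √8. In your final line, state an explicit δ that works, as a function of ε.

δ = min(8, √8·ε)

Let ε > 0 be given. We want δ > 0 such that 0 < |s − 8| < δ implies |√s − √8| < ε.
Rationalise: √s − √8 = (s − 8)/(√s + √8), so |√s − √8| = |s − 8|/(√s + √8).
Restrict δ ≤ 8 so that |s − 8| < 8 forces s > 0, and then √s + √8 > √8.
Hence |√s − √8| < |s − 8|/√8, which is < ε once |s − 8| < √8·ε.
Take δ = min(8, √8·ε). If 0 < |s − 8| < δ then s > 0 and |√s − √8| < |s − 8|/√8 < ε.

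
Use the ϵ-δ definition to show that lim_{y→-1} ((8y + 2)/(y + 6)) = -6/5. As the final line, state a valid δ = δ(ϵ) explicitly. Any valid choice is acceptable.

Let ϵ > 0 be given. We want δ > 0 with 0 < |y + 1| < δ ⇒ |(8y + 2)/(y + 6) + 6/5| < ϵ.
Combining over a common denominator, (8y + 2)/(y + 6) + 6/5 = [(8y + 2)·5 − (-6)·(y + 6)] / [5·(y + 6)] = 46(y + 1) / (5(y + 6)).
So |(8y + 2)/(y + 6) + 6/5| = 46|y + 1| / (5·|y + 6|).
Require δ ≤ 5/2, so |y + 6| ≥ |5| − |y + 1| > 5 − 5/2 = 5/2.
Hence |(8y + 2)/(y + 6) + 6/5| < 46|y + 1|/(5·(5/2)) = (92/25)|y + 1|, which is < ϵ once |y + 1| < (25/92)ϵ.
Take δ = min(5/2, (25/92)ϵ). Then 0 < |y + 1| < δ forces both bounds, so |(8y + 2)/(y + 6) + 6/5| < ϵ.

δ = min(5/2, (25/92)ϵ)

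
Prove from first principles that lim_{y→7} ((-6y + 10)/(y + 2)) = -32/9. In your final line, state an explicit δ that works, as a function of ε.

δ = min(9/2, (81/44)ε)

Let ε > 0. We want δ > 0 with 0 < |y − 7| < δ ⇒ |(-6y + 10)/(y + 2) + 32/9| < ε.
Combining over a common denominator, (-6y + 10)/(y + 2) + 32/9 = [(-6y + 10)·9 − (-32)·(y + 2)] / [9·(y + 2)] = -22(y − 7) / (9(y + 2)).
So |(-6y + 10)/(y + 2) + 32/9| = 22|y − 7| / (9·|y + 2|).
Restrict δ ≤ 9/2. Then |y − 7| < 9/2 gives |y + 2| = |(y − 7) + 9| ≥ 9 − 9/2 = 9/2.
Hence |(-6y + 10)/(y + 2) + 32/9| < 22|y − 7|/(9·(9/2)) = (44/81)|y − 7|, which is < ε once |y − 7| < (81/44)ε.
Take δ = min(9/2, (81/44)ε). Then 0 < |y − 7| < δ forces both bounds, so |(-6y + 10)/(y + 2) + 32/9| < ε.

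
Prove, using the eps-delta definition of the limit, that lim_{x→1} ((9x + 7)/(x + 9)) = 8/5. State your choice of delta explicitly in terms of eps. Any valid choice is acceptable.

Let eps > 0 be given. We want delta > 0 with 0 < |x − 1| < delta ⇒ |(9x + 7)/(x + 9) − (8/5)| < eps.
Combining over a common denominator, (9x + 7)/(x + 9) − (8/5) = [(9x + 7)·10 − 16·(x + 9)] / [10·(x + 9)] = 74(x − 1) / (10(x + 9)).
So |(9x + 7)/(x + 9) − (8/5)| = 74|x − 1| / (10·|x + 9|).
Restrict delta ≤ 5. Then |x − 1| < 5 gives |x + 9| = |(x − 1) + 10| ≥ 10 − 5 = 5.
Hence |(9x + 7)/(x + 9) − (8/5)| < 74|x − 1|/(10·5) = (37/25)|x − 1|, which is < eps once |x − 1| < (25/37)eps.
Take delta = min(5, (25/37)eps). Then 0 < |x − 1| < delta forces both bounds, so |(9x + 7)/(x + 9) − (8/5)| < eps.

delta = min(5, (25/37)eps)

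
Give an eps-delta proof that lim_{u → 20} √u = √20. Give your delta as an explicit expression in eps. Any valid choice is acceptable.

Let eps > 0. We want delta > 0 such that 0 < |u − 20| < delta implies |√u − √20| < eps.
Rationalise: √u − √20 = (u − 20)/(√u + √20), so |√u − √20| = |u − 20|/(√u + √20).
Restrict delta ≤ 20 so that |u − 20| < 20 forces u > 0, and then √u + √20 > √20.
Hence |√u − √20| < |u − 20|/√20, which is < eps once |u − 20| < √20·eps.
Take delta = min(20, √20·eps). If 0 < |u − 20| < delta then u > 0 and |√u − √20| < |u − 20|/√20 < eps.

delta = min(20, √20·eps)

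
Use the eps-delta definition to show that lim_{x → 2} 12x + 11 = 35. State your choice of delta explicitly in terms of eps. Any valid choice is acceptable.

delta = eps/12

Let eps > 0 be given. We need delta > 0 so that 0 < |x − 2| < delta implies |(12x + 11) − 35| < eps.
Since (12x + 11) − 35 = 12(x − 2), we have |(12x + 11) − 35| = 12|x − 2|.
Thus it suffices that |x − 2| < eps/12.
Take delta = eps/12. If 0 < |x − 2| < delta then |(12x + 11) − 35| = 12|x − 2| < 12·(eps/12) = eps.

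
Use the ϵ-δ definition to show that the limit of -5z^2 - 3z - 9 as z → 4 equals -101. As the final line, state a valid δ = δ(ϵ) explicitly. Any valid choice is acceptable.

Let ϵ > 0 be given. We want δ > 0 such that 0 < |z − 4| < δ implies |(-5z^2 - 3z - 9) + 101| < ϵ.
(-5z^2 - 3z - 9) + 101 = -5z^2 - 3z + 92 = (z − 4)(-5z - 23).
So |(-5z^2 - 3z - 9) + 101| = |z − 4|·|-5z - 23|.
Require δ ≤ 1. Then |z − 4| < 1 gives |z| < 5, and by the triangle inequality |-5z - 23| ≤ 5·5 + 23 = 48.
Hence |(-5z^2 - 3z - 9) + 101| ≤ 48|z − 4| < ϵ provided |z − 4| < ϵ/48.
Choosing δ = min(1, ϵ/48) ensures both conditions, hence |(-5z^2 - 3z - 9) + 101| < ϵ.

δ = min(1, ϵ/48)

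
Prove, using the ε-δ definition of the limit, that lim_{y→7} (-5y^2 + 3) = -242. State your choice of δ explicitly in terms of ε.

Fix ε > 0. We want δ > 0 such that 0 < |y − 7| < δ implies |(-5y^2 + 3) + 242| < ε.
(-5y^2 + 3) + 242 = -5y^2 + 245 = (y − 7)(-5y - 35).
So |(-5y^2 + 3) + 242| = |y − 7|·|-5y - 35|.
Assume first that |y − 7| < 1, so |y| < 8. Then |-5y - 35| ≤ 5·8 + 35 = 75.
Hence |(-5y^2 + 3) + 242| ≤ 75|y − 7| < ε provided |y − 7| < ε/75.
Choosing δ = min(1, ε/75) ensures both conditions, hence |(-5y^2 + 3) + 242| < ε.

δ = min(1, ε/75)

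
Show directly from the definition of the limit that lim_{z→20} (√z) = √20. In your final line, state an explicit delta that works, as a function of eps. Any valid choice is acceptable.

Let eps > 0. We want delta > 0 such that 0 < |z − 20| < delta implies |√z − √20| < eps.
Multiplying by the conjugate, |√z − √20| = |z − 20|/(√z + √20).
Restrict delta ≤ 20 so that |z − 20| < 20 forces z > 0, and then √z + √20 > √20.
Hence |√z − √20| < |z − 20|/√20, which is < eps once |z − 20| < √20·eps.
Take delta = min(20, √20·eps). If 0 < |z − 20| < delta then z > 0 and |√z − √20| < |z − 20|/√20 < eps.

delta = min(20, √20·eps)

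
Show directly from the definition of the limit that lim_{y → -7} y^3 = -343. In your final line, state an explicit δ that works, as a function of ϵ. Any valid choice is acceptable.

δ = min(1, ϵ/169)

Fix ϵ > 0. We seek δ > 0 with 0 < |y + 7| < δ ⇒ |y^3 + 343| < ϵ.
Factor: y^3 + 343 = (y + 7)(y^2 - 7y + 49), so |y^3 + 343| = |y + 7|·|y^2 - 7y + 49|.
Impose δ ≤ 1 so that |y| < 8; then |y^2 - 7y + 49| ≤ 169.
Hence |y^3 + 343| ≤ 169|y + 7|, which is < ϵ once |y + 7| < ϵ/169.
Take δ = min(1, ϵ/169). If 0 < |y + 7| < δ then both bounds hold and |y^3 + 343| ≤ 169|y + 7| < 169·(ϵ/169) = ϵ.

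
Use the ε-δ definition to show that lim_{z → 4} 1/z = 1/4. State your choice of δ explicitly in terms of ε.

Let ε > 0. We seek δ > 0 such that 0 < |z − 4| < δ implies |1/z − (1/4)| < ε.
|1/z − (1/4)| = |4 − z|/(4·|z|) = |z − 4|/(4|z|).
Restrict δ ≤ 2. Then |z − 4| < 2 gives |z| > 2, so 4|z| > 8.
Then |1/z − (1/4)| < |z − 4|/8, which is < ε when |z − 4| < 8ε.
Take δ = min(2, 8ε). Then 0 < |z − 4| < δ gives both |z − 4| < 2 and |z − 4| < 8ε, so |1/z − (1/4)| < ε.

δ = min(2, 8ε)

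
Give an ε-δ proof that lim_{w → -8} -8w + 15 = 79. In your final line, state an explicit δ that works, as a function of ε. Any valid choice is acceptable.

δ = ε/8

Fix ε > 0. We need δ > 0 so that 0 < |w + 8| < δ implies |(-8w + 15) − 79| < ε.
|(-8w + 15) − 79| = |-8w - 64| = 8|w + 8|.
So 8|w + 8| < ε exactly when |w + 8| < ε/8.
Choosing δ = ε/8 gives |(-8w + 15) − 79| = 8|w + 8| < ε whenever |w + 8| < δ.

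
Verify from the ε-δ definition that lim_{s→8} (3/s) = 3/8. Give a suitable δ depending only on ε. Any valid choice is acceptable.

Let ε > 0 be given. We seek δ > 0 such that 0 < |s − 8| < δ implies |3/s − (3/8)| < ε.
|3/s − (3/8)| = 3·|8 − s|/(8·|s|) = 3|s − 8|/(8|s|).
Restrict δ ≤ 4. Then |s − 8| < 4 gives |s| > 4, so 8|s| > 32.
Then |3/s − (3/8)| < 3|s − 8|/32, which is < ε when |s − 8| < (32/3)ε.
Take δ = min(4, (32/3)ε). Then 0 < |s − 8| < δ gives both |s − 8| < 4 and |s − 8| < (32/3)ε, so |3/s − (3/8)| < ε.

δ = min(4, (32/3)ε)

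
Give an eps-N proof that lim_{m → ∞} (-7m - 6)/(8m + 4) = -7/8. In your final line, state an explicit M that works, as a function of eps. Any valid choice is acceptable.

Suppose eps > 0. For m ≥ 1, |(-7m - 6)/(8m + 4) + 7/8| = |-20|/(8(8m + 4)) = 20/(8(8m + 4)).
Since 8m + 4 ≥ 8m for m ≥ 1, this is ≤ 20/(8·8m) = (5/16)/m.
So |(-7m - 6)/(8m + 4) + 7/8| < eps whenever m > (5/16)/eps.
Take M = (5/16)/eps. If m > M then |(-7m - 6)/(8m + 4) + 7/8| ≤ (5/16)/m < eps.

M = (5/16)/eps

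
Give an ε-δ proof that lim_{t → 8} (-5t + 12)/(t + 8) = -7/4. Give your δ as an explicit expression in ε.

Let ε > 0. We want δ > 0 with 0 < |t − 8| < δ ⇒ |(-5t + 12)/(t + 8) + 7/4| < ε.
Combining over a common denominator, (-5t + 12)/(t + 8) + 7/4 = [(-5t + 12)·16 − (-28)·(t + 8)] / [16·(t + 8)] = -52(t − 8) / (16(t + 8)).
So |(-5t + 12)/(t + 8) + 7/4| = 52|t − 8| / (16·|t + 8|).
Restrict δ ≤ 8. Then |t − 8| < 8 gives |t + 8| = |(t − 8) + 16| ≥ 16 − 8 = 8.
Hence |(-5t + 12)/(t + 8) + 7/4| < 52|t − 8|/(16·8) = (13/32)|t − 8|, which is < ε once |t − 8| < (32/13)ε.
Take δ = min(8, (32/13)ε). Then 0 < |t − 8| < δ forces both bounds, so |(-5t + 12)/(t + 8) + 7/4| < ε.

δ = min(8, (32/13)ε)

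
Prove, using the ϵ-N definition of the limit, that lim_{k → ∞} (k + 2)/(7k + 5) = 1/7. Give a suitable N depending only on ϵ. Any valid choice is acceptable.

Suppose ϵ > 0. For k ≥ 1, |(k + 2)/(7k + 5) − (1/7)| = |9|/(7(7k + 5)) = 9/(7(7k + 5)).
Since 7k + 5 ≥ 7k for k ≥ 1, this is ≤ 9/(7·7k) = (9/49)/k.
So |(k + 2)/(7k + 5) − (1/7)| < ϵ whenever k > (9/49)/ϵ.
Take N = (9/49)/ϵ. If k > N then |(k + 2)/(7k + 5) − (1/7)| ≤ (9/49)/k < ϵ.

N = (9/49)/ϵ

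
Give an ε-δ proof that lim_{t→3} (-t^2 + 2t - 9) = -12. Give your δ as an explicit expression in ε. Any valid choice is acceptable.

Fix ε > 0. We want δ > 0 such that 0 < |t − 3| < δ implies |(-t^2 + 2t - 9) + 12| < ε.
(-t^2 + 2t - 9) + 12 = -t^2 + 2t + 3 = (t − 3)(-t - 1).
So |(-t^2 + 2t - 9) + 12| = |t − 3|·|-t - 1|.
Assume first that |t − 3| < 2, so |t| < 5. Then |-t - 1| ≤ 5 + 1 = 6.
Hence |(-t^2 + 2t - 9) + 12| ≤ 6|t − 3| < ε provided |t − 3| < ε/6.
Take δ = min(2, ε/6). Then 0 < |t − 3| < δ gives both |t − 3| < 2 and |t − 3| < ε/6, so |(-t^2 + 2t - 9) + 12| < ε.

δ = min(2, ε/6)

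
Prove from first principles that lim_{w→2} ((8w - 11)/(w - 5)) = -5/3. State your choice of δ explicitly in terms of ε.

Suppose ε > 0. We want δ > 0 with 0 < |w − 2| < δ ⇒ |(8w - 11)/(w - 5) + 5/3| < ε.
Combining over a common denominator, (8w - 11)/(w - 5) + 5/3 = [(8w - 11)·(-3) − 5·(w - 5)] / [(-3)·(w - 5)] = -29(w − 2) / ((-3)(w - 5)).
So |(8w - 11)/(w - 5) + 5/3| = 29|w − 2| / (3·|w − 5|).
Require δ ≤ 3/2, so |w − 5| ≥ |-3| − |w − 2| > 3 − 3/2 = 3/2.
Hence |(8w - 11)/(w - 5) + 5/3| < 29|w − 2|/(3·(3/2)) = (58/9)|w − 2|, which is < ε once |w − 2| < (9/58)ε.
Take δ = min(3/2, (9/58)ε). Then 0 < |w − 2| < δ forces both bounds, so |(8w - 11)/(w - 5) + 5/3| < ε.

δ = min(3/2, (9/58)ε)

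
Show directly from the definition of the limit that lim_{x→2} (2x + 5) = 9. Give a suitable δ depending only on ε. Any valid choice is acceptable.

δ = ε/2

Suppose ε > 0. We need δ > 0 so that 0 < |x − 2| < δ implies |(2x + 5) − 9| < ε.
Since (2x + 5) − 9 = 2(x − 2), we have |(2x + 5) − 9| = 2|x − 2|.
So 2|x − 2| < ε exactly when |x − 2| < ε/2.
Choosing δ = ε/2 gives |(2x + 5) − 9| = 2|x − 2| < ε whenever |x − 2| < δ.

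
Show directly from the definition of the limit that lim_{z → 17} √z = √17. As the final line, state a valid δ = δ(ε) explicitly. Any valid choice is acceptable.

δ = min(17, √17·ε)

Fix ε > 0. We want δ > 0 such that 0 < |z − 17| < δ implies |√z − √17| < ε.
Multiplying by the conjugate, |√z − √17| = |z − 17|/(√z + √17).
Restrict δ ≤ 17 so that |z − 17| < 17 forces z > 0, and then √z + √17 > √17.
Hence |√z − √17| < |z − 17|/√17, which is < ε once |z − 17| < √17·ε.
Take δ = min(17, √17·ε). If 0 < |z − 17| < δ then z > 0 and |√z − √17| < |z − 17|/√17 < ε.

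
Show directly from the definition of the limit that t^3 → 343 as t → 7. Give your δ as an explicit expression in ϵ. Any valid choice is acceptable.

δ = min(1, ϵ/169)

Fix ϵ > 0. We seek δ > 0 with 0 < |t − 7| < δ ⇒ |t^3 − 343| < ϵ.
Factor: t^3 − 343 = (t − 7)(t^2 + 7t + 49), so |t^3 − 343| = |t − 7|·|t^2 + 7t + 49|.
Restrict δ ≤ 1. Then |t − 7| < 1 gives |t| < 8, so by the triangle inequality |t^2 + 7t + 49| ≤ 8^2 + 7·8 + 49 = 169.
Hence |t^3 − 343| ≤ 169|t − 7|, which is < ϵ once |t − 7| < ϵ/169.
Take δ = min(1, ϵ/169). If 0 < |t − 7| < δ then both bounds hold and |t^3 − 343| ≤ 169|t − 7| < 169·(ϵ/169) = ϵ.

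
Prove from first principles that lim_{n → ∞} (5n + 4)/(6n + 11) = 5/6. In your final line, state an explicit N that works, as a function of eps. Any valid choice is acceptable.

Suppose eps > 0. For n ≥ 1, |(5n + 4)/(6n + 11) − (5/6)| = |-31|/(6(6n + 11)) = 31/(6(6n + 11)).
Since 6n + 11 ≥ 6n for n ≥ 1, this is ≤ 31/(6·6n) = (31/36)/n.
So |(5n + 4)/(6n + 11) − (5/6)| < eps whenever n > (31/36)/eps.
Take N = (31/36)/eps. If n > N then |(5n + 4)/(6n + 11) − (5/6)| ≤ (31/36)/n < eps.

N = (31/36)/eps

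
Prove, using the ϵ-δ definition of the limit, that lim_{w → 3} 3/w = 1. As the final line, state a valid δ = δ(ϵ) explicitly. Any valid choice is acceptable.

Suppose ϵ > 0. We seek δ > 0 such that 0 < |w − 3| < δ implies |3/w − 1| < ϵ.
|3/w − 1| = 3·|3 − w|/(3·|w|) = 3|w − 3|/(3|w|).
Restrict δ ≤ 3/2. Then |w − 3| < 3/2 gives |w| > 3/2, so 3|w| > 9/2.
Then |3/w − 1| < 3|w − 3|/(9/2), which is < ϵ when |w − 3| < (3/2)ϵ.
Take δ = min(3/2, (3/2)ϵ). Then 0 < |w − 3| < δ gives both |w − 3| < 3/2 and |w − 3| < (3/2)ϵ, so |3/w − 1| < ϵ.

δ = min(3/2, (3/2)ϵ)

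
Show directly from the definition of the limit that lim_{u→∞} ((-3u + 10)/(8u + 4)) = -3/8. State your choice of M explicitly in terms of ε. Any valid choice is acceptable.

Fix ε > 0. We seek M > 0 such that u > M implies |(-3u + 10)/(8u + 4) + 3/8| < ε.
(-3u + 10)/(8u + 4) + 3/8 = (8(-3u + 10) − (-3)(8u + 4)) / (8(8u + 4)) = 92/(8(8u + 4)).
For u > 0 we have 8u + 4 > 8u, so |(-3u + 10)/(8u + 4) + 3/8| = 92/(8(8u + 4)) < 92/(8·8u) = (23/16)/u.
Thus |(-3u + 10)/(8u + 4) + 3/8| < ε whenever u > (23/16)/ε.
Take M = (23/16)/ε. If u > M then |(-3u + 10)/(8u + 4) + 3/8| < (23/16)/u < ε.

M = (23/16)/ε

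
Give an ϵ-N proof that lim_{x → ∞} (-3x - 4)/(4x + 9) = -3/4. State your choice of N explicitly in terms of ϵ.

Fix ϵ > 0. We seek N > 0 such that x > N implies |(-3x - 4)/(4x + 9) + 3/4| < ϵ.
(-3x - 4)/(4x + 9) + 3/4 = (4(-3x - 4) − (-3)(4x + 9)) / (4(4x + 9)) = 11/(4(4x + 9)).
For x > 0 we have 4x + 9 > 4x, so |(-3x - 4)/(4x + 9) + 3/4| = 11/(4(4x + 9)) < 11/(4·4x) = (11/16)/x.
Thus |(-3x - 4)/(4x + 9) + 3/4| < ϵ whenever x > (11/16)/ϵ.
Take N = (11/16)/ϵ. If x > N then |(-3x - 4)/(4x + 9) + 3/4| < (11/16)/x < ϵ.

N = (11/16)/ϵ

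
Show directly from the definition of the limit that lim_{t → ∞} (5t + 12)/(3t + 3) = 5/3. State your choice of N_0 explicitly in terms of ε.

N_0 = (7/3)/ε

Fix ε > 0. We seek N_0 > 0 such that t > N_0 implies |(5t + 12)/(3t + 3) − (5/3)| < ε.
(5t + 12)/(3t + 3) − (5/3) = (3(5t + 12) − 5(3t + 3)) / (3(3t + 3)) = 21/(3(3t + 3)).
For t > 0 we have 3t + 3 > 3t, so |(5t + 12)/(3t + 3) − (5/3)| = 21/(3(3t + 3)) < 21/(3·3t) = (7/3)/t.
Thus |(5t + 12)/(3t + 3) − (5/3)| < ε whenever t > (7/3)/ε.
Take N_0 = (7/3)/ε. If t > N_0 then |(5t + 12)/(3t + 3) − (5/3)| < (7/3)/t < ε.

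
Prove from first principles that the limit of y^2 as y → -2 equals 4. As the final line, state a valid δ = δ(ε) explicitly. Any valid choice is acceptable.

δ = min(1, ε/5)

Let ε > 0 be given. We seek δ > 0 with 0 < |y + 2| < δ ⇒ |y^2 − 4| < ε.
Factor: y^2 − 4 = (y + 2)(y - 2), so |y^2 − 4| = |y + 2|·|y - 2|.
Restrict δ ≤ 1. Then |y + 2| < 1 gives |y| < 3, so by the triangle inequality |y - 2| ≤ 3 + 2 = 5.
Hence |y^2 − 4| ≤ 5|y + 2|, which is < ε once |y + 2| < ε/5.
Take δ = min(1, ε/5). If 0 < |y + 2| < δ then both bounds hold and |y^2 − 4| ≤ 5|y + 2| < 5·(ε/5) = ε.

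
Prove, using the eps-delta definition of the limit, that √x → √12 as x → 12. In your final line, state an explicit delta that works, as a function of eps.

Suppose eps > 0. We want delta > 0 such that 0 < |x − 12| < delta implies |√x − √12| < eps.
Rationalise: √x − √12 = (x − 12)/(√x + √12), so |√x − √12| = |x − 12|/(√x + √12).
Restrict delta ≤ 12 so that |x − 12| < 12 forces x > 0, and then √x + √12 > √12.
Hence |√x − √12| < |x − 12|/√12, which is < eps once |x − 12| < √12·eps.
Take delta = min(12, √12·eps). If 0 < |x − 12| < delta then x > 0 and |√x − √12| < |x − 12|/√12 < eps.

delta = min(12, √12·eps)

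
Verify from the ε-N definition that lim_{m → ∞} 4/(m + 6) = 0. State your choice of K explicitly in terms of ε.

Fix ε > 0. For m ≥ 1, |4/(m + 6) − 0| = 4/(m + 6) ≤ 4/m.
We need 4/m < ε, i.e. m > 4/ε.
Take K = 4/ε. If m > K then |4/(m + 6)| ≤ 4/m < ε.

K = 4/ε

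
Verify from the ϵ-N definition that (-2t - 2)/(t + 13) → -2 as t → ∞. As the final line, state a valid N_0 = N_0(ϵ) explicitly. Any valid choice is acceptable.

Let ϵ > 0 be given. We seek N_0 > 0 such that t > N_0 implies |(-2t - 2)/(t + 13) + 2| < ϵ.
(-2t - 2)/(t + 13) + 2 = ((-2t - 2) − (-2)(t + 13)) / ((t + 13)) = 24/((t + 13)).
For t > 0 we have t + 13 > t, so |(-2t - 2)/(t + 13) + 2| = 24/((t + 13)) < 24/(t) = 24/t.
Thus |(-2t - 2)/(t + 13) + 2| < ϵ whenever t > 24/ϵ.
Take N_0 = 24/ϵ. If t > N_0 then |(-2t - 2)/(t + 13) + 2| < 24/t < ϵ.

N_0 = 24/ϵ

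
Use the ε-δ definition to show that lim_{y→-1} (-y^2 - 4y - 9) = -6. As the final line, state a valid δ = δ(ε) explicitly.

Let ε > 0. We want δ > 0 such that 0 < |y + 1| < δ implies |(-y^2 - 4y - 9) + 6| < ε.
(-y^2 - 4y - 9) + 6 = -y^2 - 4y - 3 = (y + 1)(-y - 3).
So |(-y^2 - 4y - 9) + 6| = |y + 1|·|-y - 3|.
Require δ ≤ 2. Then |y + 1| < 2 gives |y| < 3, and by the triangle inequality |-y - 3| ≤ 3 + 3 = 6.
Hence |(-y^2 - 4y - 9) + 6| ≤ 6|y + 1| < ε provided |y + 1| < ε/6.
Take δ = min(2, ε/6). Then 0 < |y + 1| < δ gives both |y + 1| < 2 and |y + 1| < ε/6, so |(-y^2 - 4y - 9) + 6| < ε.

δ = min(2, ε/6)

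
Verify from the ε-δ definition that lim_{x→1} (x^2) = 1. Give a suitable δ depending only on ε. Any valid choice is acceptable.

Fix ε > 0. We seek δ > 0 with 0 < |x − 1| < δ ⇒ |x^2 − 1| < ε.
Factor: x^2 − 1 = (x − 1)(x + 1), so |x^2 − 1| = |x − 1|·|x + 1|.
Restrict δ ≤ 2. Then |x − 1| < 2 gives |x| < 3, so by the triangle inequality |x + 1| ≤ 3 + 1 = 4.
Hence |x^2 − 1| ≤ 4|x − 1|, which is < ε once |x − 1| < ε/4.
Take δ = min(2, ε/4). If 0 < |x − 1| < δ then both bounds hold and |x^2 − 1| ≤ 4|x − 1| < 4·(ε/4) = ε.

δ = min(2, ε/4)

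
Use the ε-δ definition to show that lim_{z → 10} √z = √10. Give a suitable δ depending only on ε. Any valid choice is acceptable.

Let ε > 0. We want δ > 0 such that 0 < |z − 10| < δ implies |√z − √10| < ε.
Multiplying by the conjugate, |√z − √10| = |z − 10|/(√z + √10).
Restrict δ ≤ 10 so that |z − 10| < 10 forces z > 0, and then √z + √10 > √10.
Hence |√z − √10| < |z − 10|/√10, which is < ε once |z − 10| < √10·ε.
Take δ = min(10, √10·ε). If 0 < |z − 10| < δ then z > 0 and |√z − √10| < |z − 10|/√10 < ε.

δ = min(10, √10·ε)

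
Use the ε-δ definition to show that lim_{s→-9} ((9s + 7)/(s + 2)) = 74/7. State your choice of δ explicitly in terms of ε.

Let ε > 0 be given. We want δ > 0 with 0 < |s + 9| < δ ⇒ |(9s + 7)/(s + 2) − (74/7)| < ε.
Combining over a common denominator, (9s + 7)/(s + 2) − (74/7) = [(9s + 7)·(-7) − (-74)·(s + 2)] / [(-7)·(s + 2)] = 11(s + 9) / ((-7)(s + 2)).
So |(9s + 7)/(s + 2) − (74/7)| = 11|s + 9| / (7·|s + 2|).
Restrict δ ≤ 7/2. Then |s + 9| < 7/2 gives |s + 2| = |(s + 9) + (-7)| ≥ 7 − 7/2 = 7/2.
Hence |(9s + 7)/(s + 2) − (74/7)| < 11|s + 9|/(7·(7/2)) = (22/49)|s + 9|, which is < ε once |s + 9| < (49/22)ε.
Take δ = min(7/2, (49/22)ε). Then 0 < |s + 9| < δ forces both bounds, so |(9s + 7)/(s + 2) − (74/7)| < ε.

δ = min(7/2, (49/22)ε)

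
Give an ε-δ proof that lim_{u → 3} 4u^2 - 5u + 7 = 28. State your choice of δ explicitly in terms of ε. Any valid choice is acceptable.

δ = min(1, ε/23)

Let ε > 0. We want δ > 0 such that 0 < |u − 3| < δ implies |(4u^2 - 5u + 7) − 28| < ε.
(4u^2 - 5u + 7) − 28 = 4u^2 - 5u - 21 = (u − 3)(4u + 7).
So |(4u^2 - 5u + 7) − 28| = |u − 3|·|4u + 7|.
Require δ ≤ 1. Then |u − 3| < 1 gives |u| < 4, and by the triangle inequality |4u + 7| ≤ 4·4 + 7 = 23.
Hence |(4u^2 - 5u + 7) − 28| ≤ 23|u − 3| < ε provided |u − 3| < ε/23.
Take δ = min(1, ε/23). Then 0 < |u − 3| < δ gives both |u − 3| < 1 and |u − 3| < ε/23, so |(4u^2 - 5u + 7) − 28| < ε.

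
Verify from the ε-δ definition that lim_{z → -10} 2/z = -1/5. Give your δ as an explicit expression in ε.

δ = min(5, 25ε)

Let ε > 0 be given. We seek δ > 0 such that 0 < |z + 10| < δ implies |2/z + 1/5| < ε.
|2/z + 1/5| = 2·|-10 − z|/(10·|z|) = 2|z + 10|/(10|z|).
Restrict δ ≤ 5. Then |z + 10| < 5 gives |z| > 5, so 10|z| > 50.
Then |2/z + 1/5| < 2|z + 10|/50, which is < ε when |z + 10| < 25ε.
Take δ = min(5, 25ε). Then 0 < |z + 10| < δ gives both |z + 10| < 5 and |z + 10| < 25ε, so |2/z + 1/5| < ε.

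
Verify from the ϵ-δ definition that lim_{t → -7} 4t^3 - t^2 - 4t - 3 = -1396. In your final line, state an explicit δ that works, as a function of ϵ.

Suppose ϵ > 0. We want δ > 0 such that 0 < |t + 7| < δ implies |(4t^3 - t^2 - 4t - 3) + 1396| < ϵ.
(4t^3 - t^2 - 4t - 3) + 1396 = 4t^3 - t^2 - 4t + 1393 = (t + 7)(4t^2 - 29t + 199).
So |(4t^3 - t^2 - 4t - 3) + 1396| = |t + 7|·|4t^2 - 29t + 199|.
Assume first that |t + 7| < 1, so |t| < 8. Then |4t^2 - 29t + 199| ≤ 4·8^2 + 29·8 + 199 = 687.
Hence |(4t^3 - t^2 - 4t - 3) + 1396| ≤ 687|t + 7| < ϵ provided |t + 7| < ϵ/687.
Choosing δ = min(1, ϵ/687) ensures both conditions, hence |(4t^3 - t^2 - 4t - 3) + 1396| < ϵ.

δ = min(1, ϵ/687)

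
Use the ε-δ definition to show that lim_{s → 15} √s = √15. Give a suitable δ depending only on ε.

δ = min(15, √15·ε)

Let ε > 0. We want δ > 0 such that 0 < |s − 15| < δ implies |√s − √15| < ε.
Multiplying by the conjugate, |√s − √15| = |s − 15|/(√s + √15).
Restrict δ ≤ 15 so that |s − 15| < 15 forces s > 0, and then √s + √15 > √15.
Hence |√s − √15| < |s − 15|/√15, which is < ε once |s − 15| < √15·ε.
Take δ = min(15, √15·ε). If 0 < |s − 15| < δ then s > 0 and |√s − √15| < |s − 15|/√15 < ε.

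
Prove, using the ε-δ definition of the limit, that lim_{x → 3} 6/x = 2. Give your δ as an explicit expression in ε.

δ = min(3/2, (3/4)ε)

Let ε > 0 be given. We seek δ > 0 such that 0 < |x − 3| < δ implies |6/x − 2| < ε.
|6/x − 2| = 6·|3 − x|/(3·|x|) = 6|x − 3|/(3|x|).
Restrict δ ≤ 3/2. Then |x − 3| < 3/2 gives |x| > 3/2, so 3|x| > 9/2.
Then |6/x − 2| < 6|x − 3|/(9/2), which is < ε when |x − 3| < (3/4)ε.
Take δ = min(3/2, (3/4)ε). Then 0 < |x − 3| < δ gives both |x − 3| < 3/2 and |x − 3| < (3/4)ε, so |6/x − 2| < ε.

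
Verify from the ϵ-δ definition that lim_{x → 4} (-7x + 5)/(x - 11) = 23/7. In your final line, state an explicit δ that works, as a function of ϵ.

Let ϵ > 0 be given. We want δ > 0 with 0 < |x − 4| < δ ⇒ |(-7x + 5)/(x - 11) − (23/7)| < ϵ.
Combining over a common denominator, (-7x + 5)/(x - 11) − (23/7) = [(-7x + 5)·(-7) − (-23)·(x - 11)] / [(-7)·(x - 11)] = 72(x − 4) / ((-7)(x - 11)).
So |(-7x + 5)/(x - 11) − (23/7)| = 72|x − 4| / (7·|x − 11|).
Restrict δ ≤ 7/2. Then |x − 4| < 7/2 gives |x − 11| = |(x − 4) + (-7)| ≥ 7 − 7/2 = 7/2.
Hence |(-7x + 5)/(x - 11) − (23/7)| < 72|x − 4|/(7·(7/2)) = (144/49)|x − 4|, which is < ϵ once |x − 4| < (49/144)ϵ.
Take δ = min(7/2, (49/144)ϵ). Then 0 < |x − 4| < δ forces both bounds, so |(-7x + 5)/(x - 11) − (23/7)| < ϵ.

δ = min(7/2, (49/144)ϵ)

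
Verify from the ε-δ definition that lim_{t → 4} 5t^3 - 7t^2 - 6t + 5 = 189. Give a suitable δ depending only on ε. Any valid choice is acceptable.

δ = min(1, ε/236)

Fix ε > 0. We want δ > 0 such that 0 < |t − 4| < δ implies |(5t^3 - 7t^2 - 6t + 5) − 189| < ε.
(5t^3 - 7t^2 - 6t + 5) − 189 = 5t^3 - 7t^2 - 6t - 184 = (t − 4)(5t^2 + 13t + 46).
So |(5t^3 - 7t^2 - 6t + 5) − 189| = |t − 4|·|5t^2 + 13t + 46|.
Require δ ≤ 1. Then |t − 4| < 1 gives |t| < 5, and by the triangle inequality |5t^2 + 13t + 46| ≤ 5·5^2 + 13·5 + 46 = 236.
Hence |(5t^3 - 7t^2 - 6t + 5) − 189| ≤ 236|t − 4| < ε provided |t − 4| < ε/236.
Take δ = min(1, ε/236). Then 0 < |t − 4| < δ gives both |t − 4| < 1 and |t − 4| < ε/236, so |(5t^3 - 7t^2 - 6t + 5) − 189| < ε.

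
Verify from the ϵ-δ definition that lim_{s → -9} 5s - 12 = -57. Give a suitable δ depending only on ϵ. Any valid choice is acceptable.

δ = ϵ/5

Let ϵ > 0. We need δ > 0 so that 0 < |s + 9| < δ implies |(5s - 12) + 57| < ϵ.
Since (5s - 12) + 57 = 5(s + 9), we have |(5s - 12) + 57| = 5|s + 9|.
Thus it suffices that |s + 9| < ϵ/5.
Choosing δ = ϵ/5 gives |(5s - 12) + 57| = 5|s + 9| < ϵ whenever |s + 9| < δ.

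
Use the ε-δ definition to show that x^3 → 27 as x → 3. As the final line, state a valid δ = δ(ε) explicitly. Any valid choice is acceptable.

δ = min(1, ε/37)

Let ε > 0. We seek δ > 0 with 0 < |x − 3| < δ ⇒ |x^3 − 27| < ε.
Factor: x^3 − 27 = (x − 3)(x^2 + 3x + 9), so |x^3 − 27| = |x − 3|·|x^2 + 3x + 9|.
Impose δ ≤ 1 so that |x| < 4; then |x^2 + 3x + 9| ≤ 37.
Hence |x^3 − 27| ≤ 37|x − 3|, which is < ε once |x − 3| < ε/37.
Take δ = min(1, ε/37). If 0 < |x − 3| < δ then both bounds hold and |x^3 − 27| ≤ 37|x − 3| < 37·(ε/37) = ε.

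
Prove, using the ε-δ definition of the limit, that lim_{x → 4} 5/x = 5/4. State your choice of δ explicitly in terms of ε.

Fix ε > 0. We seek δ > 0 such that 0 < |x − 4| < δ implies |5/x − (5/4)| < ε.
|5/x − (5/4)| = 5·|4 − x|/(4·|x|) = 5|x − 4|/(4|x|).
Require δ ≤ 2 so that |x| > 4 − 2 = 2, hence 4|x| > 8.
Then |5/x − (5/4)| < 5|x − 4|/8, which is < ε when |x − 4| < (8/5)ε.
Take δ = min(2, (8/5)ε). Then 0 < |x − 4| < δ gives both |x − 4| < 2 and |x − 4| < (8/5)ε, so |5/x − (5/4)| < ε.

δ = min(2, (8/5)ε)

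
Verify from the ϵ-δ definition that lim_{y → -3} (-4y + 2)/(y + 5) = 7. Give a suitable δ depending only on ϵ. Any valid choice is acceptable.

Suppose ϵ > 0. We want δ > 0 with 0 < |y + 3| < δ ⇒ |(-4y + 2)/(y + 5) − 7| < ϵ.
Combining over a common denominator, (-4y + 2)/(y + 5) − 7 = [(-4y + 2)·2 − 14·(y + 5)] / [2·(y + 5)] = -22(y + 3) / (2(y + 5)).
So |(-4y + 2)/(y + 5) − 7| = 22|y + 3| / (2·|y + 5|).
Restrict δ ≤ 1. Then |y + 3| < 1 gives |y + 5| = |(y + 3) + 2| ≥ 2 − 1 = 1.
Hence |(-4y + 2)/(y + 5) − 7| < 22|y + 3|/(2·1) = 11|y + 3|, which is < ϵ once |y + 3| < (1/11)ϵ.
Take δ = min(1, (1/11)ϵ). Then 0 < |y + 3| < δ forces both bounds, so |(-4y + 2)/(y + 5) − 7| < ϵ.

δ = min(1, (1/11)ϵ)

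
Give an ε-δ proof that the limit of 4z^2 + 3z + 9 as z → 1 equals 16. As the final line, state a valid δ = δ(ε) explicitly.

Let ε > 0. We want δ > 0 such that 0 < |z − 1| < δ implies |(4z^2 + 3z + 9) − 16| < ε.
(4z^2 + 3z + 9) − 16 = 4z^2 + 3z - 7 = (z − 1)(4z + 7).
So |(4z^2 + 3z + 9) − 16| = |z − 1|·|4z + 7|.
Require δ ≤ 2. Then |z − 1| < 2 gives |z| < 3, and by the triangle inequality |4z + 7| ≤ 4·3 + 7 = 19.
Hence |(4z^2 + 3z + 9) − 16| ≤ 19|z − 1| < ε provided |z − 1| < ε/19.
Take δ = min(2, ε/19). Then 0 < |z − 1| < δ gives both |z − 1| < 2 and |z − 1| < ε/19, so |(4z^2 + 3z + 9) − 16| < ε.

δ = min(2, ε/19)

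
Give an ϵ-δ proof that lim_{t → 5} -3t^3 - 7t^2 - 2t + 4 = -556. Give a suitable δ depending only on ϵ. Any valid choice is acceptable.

δ = min(2, ϵ/413)

Let ϵ > 0 be given. We want δ > 0 such that 0 < |t − 5| < δ implies |(-3t^3 - 7t^2 - 2t + 4) + 556| < ϵ.
(-3t^3 - 7t^2 - 2t + 4) + 556 = -3t^3 - 7t^2 - 2t + 560 = (t − 5)(-3t^2 - 22t - 112).
So |(-3t^3 - 7t^2 - 2t + 4) + 556| = |t − 5|·|-3t^2 - 22t - 112|.
Require δ ≤ 2. Then |t − 5| < 2 gives |t| < 7, and by the triangle inequality |-3t^2 - 22t - 112| ≤ 3·7^2 + 22·7 + 112 = 413.
Hence |(-3t^3 - 7t^2 - 2t + 4) + 556| ≤ 413|t − 5| < ϵ provided |t − 5| < ϵ/413.
Choosing δ = min(2, ϵ/413) ensures both conditions, hence |(-3t^3 - 7t^2 - 2t + 4) + 556| < ϵ.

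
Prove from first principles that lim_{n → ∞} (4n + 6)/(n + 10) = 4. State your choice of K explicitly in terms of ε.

Let ε > 0. For n ≥ 1, |(4n + 6)/(n + 10) − 4| = |-34|/((n + 10)) = 34/((n + 10)).
Since n + 10 ≥ n for n ≥ 1, this is ≤ 34/(n) = 34/n.
So |(4n + 6)/(n + 10) − 4| < ε whenever n > 34/ε.
Take K = 34/ε. If n > K then |(4n + 6)/(n + 10) − 4| ≤ 34/n < ε.

K = 34/ε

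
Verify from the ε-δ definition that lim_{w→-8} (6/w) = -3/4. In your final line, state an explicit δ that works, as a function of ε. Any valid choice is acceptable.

δ = min(4, (16/3)ε)

Let ε > 0 be given. We seek δ > 0 such that 0 < |w + 8| < δ implies |6/w + 3/4| < ε.
|6/w + 3/4| = 6·|-8 − w|/(8·|w|) = 6|w + 8|/(8|w|).
Require δ ≤ 4 so that |w| > 8 − 4 = 4, hence 8|w| > 32.
Then |6/w + 3/4| < 6|w + 8|/32, which is < ε when |w + 8| < (16/3)ε.
Take δ = min(4, (16/3)ε). Then 0 < |w + 8| < δ gives both |w + 8| < 4 and |w + 8| < (16/3)ε, so |6/w + 3/4| < ε.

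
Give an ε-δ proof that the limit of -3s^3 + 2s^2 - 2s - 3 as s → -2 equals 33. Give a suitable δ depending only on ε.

Let ε > 0. We want δ > 0 such that 0 < |s + 2| < δ implies |(-3s^3 + 2s^2 - 2s - 3) − 33| < ε.
(-3s^3 + 2s^2 - 2s - 3) − 33 = -3s^3 + 2s^2 - 2s - 36 = (s + 2)(-3s^2 + 8s - 18).
So |(-3s^3 + 2s^2 - 2s - 3) − 33| = |s + 2|·|-3s^2 + 8s - 18|.
Require δ ≤ 1. Then |s + 2| < 1 gives |s| < 3, and by the triangle inequality |-3s^2 + 8s - 18| ≤ 3·3^2 + 8·3 + 18 = 69.
Hence |(-3s^3 + 2s^2 - 2s - 3) − 33| ≤ 69|s + 2| < ε provided |s + 2| < ε/69.
Take δ = min(1, ε/69). Then 0 < |s + 2| < δ gives both |s + 2| < 1 and |s + 2| < ε/69, so |(-3s^3 + 2s^2 - 2s - 3) − 33| < ε.

δ = min(1, ε/69)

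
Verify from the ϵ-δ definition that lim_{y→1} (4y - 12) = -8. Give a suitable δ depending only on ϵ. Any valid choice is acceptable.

Suppose ϵ > 0. We need δ > 0 so that 0 < |y − 1| < δ implies |(4y - 12) + 8| < ϵ.
Since (4y - 12) + 8 = 4(y − 1), we have |(4y - 12) + 8| = 4|y − 1|.
Thus it suffices that |y − 1| < ϵ/4.
Take δ = ϵ/4. If 0 < |y − 1| < δ then |(4y - 12) + 8| = 4|y − 1| < 4·(ϵ/4) = ϵ.

δ = ϵ/4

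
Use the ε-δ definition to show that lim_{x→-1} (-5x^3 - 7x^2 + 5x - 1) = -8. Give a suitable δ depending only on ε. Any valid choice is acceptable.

Suppose ε > 0. We want δ > 0 such that 0 < |x + 1| < δ implies |(-5x^3 - 7x^2 + 5x - 1) + 8| < ε.
(-5x^3 - 7x^2 + 5x - 1) + 8 = -5x^3 - 7x^2 + 5x + 7 = (x + 1)(-5x^2 - 2x + 7).
So |(-5x^3 - 7x^2 + 5x - 1) + 8| = |x + 1|·|-5x^2 - 2x + 7|.
Assume first that |x + 1| < 1, so |x| < 2. Then |-5x^2 - 2x + 7| ≤ 5·2^2 + 2·2 + 7 = 31.
Hence |(-5x^3 - 7x^2 + 5x - 1) + 8| ≤ 31|x + 1| < ε provided |x + 1| < ε/31.
Choosing δ = min(1, ε/31) ensures both conditions, hence |(-5x^3 - 7x^2 + 5x - 1) + 8| < ε.

δ = min(1, ε/31)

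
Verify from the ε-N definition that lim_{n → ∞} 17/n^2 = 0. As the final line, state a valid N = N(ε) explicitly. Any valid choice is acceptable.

N = (17/ε)^{1/2}

Let ε > 0. For n ≥ 1, |17/n^2 − 0| = 17/n^2.
17/n^2 < ε ⇔ n^2 > 17/ε ⇔ n > (17/ε)^{1/2}.
Take N = (17/ε)^{1/2}. Then n > N implies 17/n^2 < ε.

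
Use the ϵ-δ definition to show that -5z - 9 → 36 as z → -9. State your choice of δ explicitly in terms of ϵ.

Suppose ϵ > 0. We need δ > 0 so that 0 < |z + 9| < δ implies |(-5z - 9) − 36| < ϵ.
Since (-5z - 9) − 36 = -5(z + 9), we have |(-5z - 9) − 36| = 5|z + 9|.
Thus it suffices that |z + 9| < ϵ/5.
Take δ = ϵ/5. If 0 < |z + 9| < δ then |(-5z - 9) − 36| = 5|z + 9| < 5·(ϵ/5) = ϵ.

δ = ϵ/5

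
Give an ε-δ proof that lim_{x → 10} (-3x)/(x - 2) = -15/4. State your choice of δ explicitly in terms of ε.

δ = min(4, (16/3)ε)

Suppose ε > 0. We want δ > 0 with 0 < |x − 10| < δ ⇒ |(-3x)/(x - 2) + 15/4| < ε.
Combining over a common denominator, (-3x)/(x - 2) + 15/4 = [(-3x)·8 − (-30)·(x - 2)] / [8·(x - 2)] = 6(x − 10) / (8(x - 2)).
So |(-3x)/(x - 2) + 15/4| = 6|x − 10| / (8·|x − 2|).
Require δ ≤ 4, so |x − 2| ≥ |8| − |x − 10| > 8 − 4 = 4.
Hence |(-3x)/(x - 2) + 15/4| < 6|x − 10|/(8·4) = (3/16)|x − 10|, which is < ε once |x − 10| < (16/3)ε.
Take δ = min(4, (16/3)ε). Then 0 < |x − 10| < δ forces both bounds, so |(-3x)/(x - 2) + 15/4| < ε.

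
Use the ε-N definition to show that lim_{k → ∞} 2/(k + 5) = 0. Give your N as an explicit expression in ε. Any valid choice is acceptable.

N = 2/ε

Fix ε > 0. For k ≥ 1, |2/(k + 5) − 0| = 2/(k + 5) ≤ 2/k.
We need 2/k < ε, i.e. k > 2/ε.
Take N = 2/ε. If k > N then |2/(k + 5)| ≤ 2/k < ε.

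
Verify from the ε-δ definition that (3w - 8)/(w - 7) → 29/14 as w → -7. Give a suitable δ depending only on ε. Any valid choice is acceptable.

Let ε > 0. We want δ > 0 with 0 < |w + 7| < δ ⇒ |(3w - 8)/(w - 7) − (29/14)| < ε.
Combining over a common denominator, (3w - 8)/(w - 7) − (29/14) = [(3w - 8)·(-14) − (-29)·(w - 7)] / [(-14)·(w - 7)] = -13(w + 7) / ((-14)(w - 7)).
So |(3w - 8)/(w - 7) − (29/14)| = 13|w + 7| / (14·|w − 7|).
Restrict δ ≤ 7. Then |w + 7| < 7 gives |w − 7| = |(w + 7) + (-14)| ≥ 14 − 7 = 7.
Hence |(3w - 8)/(w - 7) − (29/14)| < 13|w + 7|/(14·7) = (13/98)|w + 7|, which is < ε once |w + 7| < (98/13)ε.
Take δ = min(7, (98/13)ε). Then 0 < |w + 7| < δ forces both bounds, so |(3w - 8)/(w - 7) − (29/14)| < ε.

δ = min(7, (98/13)ε)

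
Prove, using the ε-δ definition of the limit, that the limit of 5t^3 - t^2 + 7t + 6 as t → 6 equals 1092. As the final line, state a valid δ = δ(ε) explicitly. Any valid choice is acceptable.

δ = min(1, ε/629)

Let ε > 0 be given. We want δ > 0 such that 0 < |t − 6| < δ implies |(5t^3 - t^2 + 7t + 6) − 1092| < ε.
(5t^3 - t^2 + 7t + 6) − 1092 = 5t^3 - t^2 + 7t - 1086 = (t − 6)(5t^2 + 29t + 181).
So |(5t^3 - t^2 + 7t + 6) − 1092| = |t − 6|·|5t^2 + 29t + 181|.
Assume first that |t − 6| < 1, so |t| < 7. Then |5t^2 + 29t + 181| ≤ 5·7^2 + 29·7 + 181 = 629.
Hence |(5t^3 - t^2 + 7t + 6) − 1092| ≤ 629|t − 6| < ε provided |t − 6| < ε/629.
Take δ = min(1, ε/629). Then 0 < |t − 6| < δ gives both |t − 6| < 1 and |t − 6| < ε/629, so |(5t^3 - t^2 + 7t + 6) − 1092| < ε.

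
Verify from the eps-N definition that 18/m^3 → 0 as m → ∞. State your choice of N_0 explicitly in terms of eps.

N_0 = (18/eps)^{1/3}

Let eps > 0. For m ≥ 1, |18/m^3 − 0| = 18/m^3.
18/m^3 < eps ⇔ m^3 > 18/eps ⇔ m > (18/eps)^{1/3}.
Take N_0 = (18/eps)^{1/3}. Then m > N_0 implies 18/m^3 < eps.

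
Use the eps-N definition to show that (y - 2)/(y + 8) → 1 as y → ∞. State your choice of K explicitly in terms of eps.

Fix eps > 0. We seek K > 0 such that y > K implies |(y - 2)/(y + 8) − 1| < eps.
(y - 2)/(y + 8) − 1 = ((y - 2) − (y + 8)) / ((y + 8)) = -10/((y + 8)).
For y > 0 we have y + 8 > y, so |(y - 2)/(y + 8) − 1| = 10/((y + 8)) < 10/(y) = 10/y.
Thus |(y - 2)/(y + 8) − 1| < eps whenever y > 10/eps.
Take K = 10/eps. If y > K then |(y - 2)/(y + 8) − 1| < 10/y < eps.

K = 10/eps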